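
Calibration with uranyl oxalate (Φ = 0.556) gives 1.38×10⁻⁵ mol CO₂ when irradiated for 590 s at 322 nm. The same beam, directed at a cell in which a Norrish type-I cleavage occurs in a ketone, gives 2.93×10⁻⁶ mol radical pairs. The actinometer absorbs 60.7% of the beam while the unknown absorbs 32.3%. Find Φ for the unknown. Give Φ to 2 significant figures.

Photons absorbed by the actinometer: 1.38×10⁻⁵ / 0.556 = 2.482×10⁻⁵ mol.
Incident flux: 2.482×10⁻⁵ / 0.607 = 4.089×10⁻⁵ einstein.
Absorbed by unknown: 0.323 × 4.089×10⁻⁵ = 1.321×10⁻⁵ mol.
Φ(unknown) = 2.93×10⁻⁶ / 1.321×10⁻⁵ = 0.22.

Φ = 0.22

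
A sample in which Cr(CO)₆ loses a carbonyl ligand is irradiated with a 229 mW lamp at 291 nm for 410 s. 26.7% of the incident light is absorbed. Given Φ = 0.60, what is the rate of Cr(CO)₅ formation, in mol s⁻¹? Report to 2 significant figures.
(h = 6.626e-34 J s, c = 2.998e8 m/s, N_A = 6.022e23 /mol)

Photon energy at 291 nm: hc/λ = (6.626e-34)(2.998e8)/(291e-9) = 6.826e-19 J.
Energy delivered: (229 mW)(410 s) = 93.89 J.
Photons incident: 93.89 / 6.826e-19 = 1.375e20, i.e. 1.375e20/6.022e23 = 2.283e-4 mol.
Photons absorbed: 0.267 × 2.283e-4 = 6.096e-5 mol.
Product formed: 0.60 × 6.096e-5 = 3.658e-5 mol.
Rate: 3.658e-5 / 410 s = 8.9e-8 mol s⁻¹.

8.9e-8 mol s⁻¹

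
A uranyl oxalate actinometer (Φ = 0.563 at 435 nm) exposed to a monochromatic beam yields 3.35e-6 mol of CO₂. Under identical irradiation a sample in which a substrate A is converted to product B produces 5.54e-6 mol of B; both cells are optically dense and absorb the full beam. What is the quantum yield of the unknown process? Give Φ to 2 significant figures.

Φ = 0.93

Photons absorbed by the actinometer: 3.35e-6 / 0.563 = 5.950e-6 mol.
Φ(unknown) = 5.54e-6 / 5.950e-6 = 0.93.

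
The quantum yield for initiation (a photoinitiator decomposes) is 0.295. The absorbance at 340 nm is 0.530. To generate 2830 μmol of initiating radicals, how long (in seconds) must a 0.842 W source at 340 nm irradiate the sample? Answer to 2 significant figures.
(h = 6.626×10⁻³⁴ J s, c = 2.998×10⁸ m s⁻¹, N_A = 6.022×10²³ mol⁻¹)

Product: 2830 μmol = 0.00283 mol.
Photons that must be absorbed: 0.00283 / 0.295 = 0.009593 mol.
Fraction absorbed: 1 − 10^(−0.530) = 0.7049.
Incident photons needed: 0.009593 / 0.7049 = 0.01361 mol.
Photon energy: hc/λ = 5.843×10⁻¹⁹ J; per mole, 3.519×10⁵ J mol⁻¹.
Energy required: 0.01361 × 3.519×10⁵ = 4789 J.
Time: 4789 J / 0.842 W = 5700 s.

t ≈ 5700 s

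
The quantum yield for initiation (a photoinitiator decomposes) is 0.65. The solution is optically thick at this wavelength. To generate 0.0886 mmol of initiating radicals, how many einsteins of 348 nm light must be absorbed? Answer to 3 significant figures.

Product: 0.0886 mmol = 8.86e-5 mol.
Photons that must be absorbed: 8.86e-5 / 0.65 = 1.363e-4 mol.

1.36e-4 einstein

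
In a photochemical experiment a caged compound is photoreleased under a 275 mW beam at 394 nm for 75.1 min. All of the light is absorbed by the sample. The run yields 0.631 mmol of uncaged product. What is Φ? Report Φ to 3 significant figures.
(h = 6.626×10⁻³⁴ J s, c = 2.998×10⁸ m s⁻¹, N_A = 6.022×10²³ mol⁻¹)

Product: 0.631 mmol = 6.31×10⁻⁴ mol.
Photon energy at 394 nm: hc/λ = (6.626×10⁻³⁴)(2.998×10⁸)/(394×10⁻⁹) = 5.042×10⁻¹⁹ J.
Energy delivered: (275 mW)(4506 s) = 1239 J.
Photons incident: 1239 / 5.042×10⁻¹⁹ = 2.457×10²¹, i.e. 2.457×10²¹/6.022×10²³ = 0.004080 mol.
Φ = 6.31×10⁻⁴ mol / 0.004080 mol photons = 0.155.

Φ = 0.155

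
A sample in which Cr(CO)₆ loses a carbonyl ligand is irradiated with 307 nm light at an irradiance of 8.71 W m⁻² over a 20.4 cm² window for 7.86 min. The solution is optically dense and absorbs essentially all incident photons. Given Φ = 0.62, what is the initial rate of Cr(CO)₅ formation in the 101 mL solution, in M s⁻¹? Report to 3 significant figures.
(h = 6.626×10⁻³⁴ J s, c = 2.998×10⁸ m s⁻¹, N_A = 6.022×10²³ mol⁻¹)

2.80×10⁻⁷ M s⁻¹

Photon energy at 307 nm: hc/λ = (6.626×10⁻³⁴)(2.998×10⁸)/(307×10⁻⁹) = 6.471×10⁻¹⁹ J.
Energy delivered: (8.71 W m⁻²)(20.4×10⁻⁴ m²)(471.6 s) = 8.380 J.
Photons incident: 8.380 / 6.471×10⁻¹⁹ = 1.295×10¹⁹, i.e. 1.295×10¹⁹/6.022×10²³ = 2.150×10⁻⁵ mol.
Product formed: 0.62 × 2.150×10⁻⁵ = 1.333×10⁻⁵ mol.
Rate: 1.333×10⁻⁵ mol / (471.6 s × 0.101 L) = 2.80×10⁻⁷ M s⁻¹.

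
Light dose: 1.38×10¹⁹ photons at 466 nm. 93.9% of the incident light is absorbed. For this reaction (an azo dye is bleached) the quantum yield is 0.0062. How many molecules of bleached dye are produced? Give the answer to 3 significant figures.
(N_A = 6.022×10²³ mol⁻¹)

Moles of photons: 1.38×10¹⁹ / 6.022×10²³ = 2.292×10⁻⁵ mol.
Photons absorbed: 0.939 × 2.292×10⁻⁵ = 2.152×10⁻⁵ mol.
Product: Φ × n_abs = 0.0062 × 2.152×10⁻⁵ = 1.334×10⁻⁷ mol.
As a count: 1.334×10⁻⁷ × 6.022×10²³ = 8.03×10¹⁶.

8.03×10¹⁶ molecules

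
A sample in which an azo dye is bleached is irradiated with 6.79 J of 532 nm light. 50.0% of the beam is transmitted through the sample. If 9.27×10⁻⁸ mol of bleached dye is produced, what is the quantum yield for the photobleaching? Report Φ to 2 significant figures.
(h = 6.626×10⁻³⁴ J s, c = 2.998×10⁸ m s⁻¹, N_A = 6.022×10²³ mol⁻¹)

Photon energy at 532 nm: hc/λ = (6.626×10⁻³⁴)(2.998×10⁸)/(532×10⁻⁹) = 3.734×10⁻¹⁹ J.
Photons incident: 6.79 / 3.734×10⁻¹⁹ = 1.818×10¹⁹, i.e. 1.818×10¹⁹/6.022×10²³ = 3.019×10⁻⁵ mol.
Fraction absorbed: 1 − 50.0/100 = 0.5000.
Photons absorbed: 0.5000 × 3.019×10⁻⁵ = 1.510×10⁻⁵ mol.
Φ = 9.27×10⁻⁸ mol / 1.510×10⁻⁵ mol photons = 0.0061.

Φ = 0.0061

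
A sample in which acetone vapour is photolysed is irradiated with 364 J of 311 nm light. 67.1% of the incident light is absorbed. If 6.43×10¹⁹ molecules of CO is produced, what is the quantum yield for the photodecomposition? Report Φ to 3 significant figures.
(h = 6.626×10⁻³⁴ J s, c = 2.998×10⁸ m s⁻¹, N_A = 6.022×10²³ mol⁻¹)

Φ = 0.168

Product: 6.43×10¹⁹ / 6.022×10²³ = 1.068×10⁻⁴ mol.
Photon energy at 311 nm: hc/λ = (6.626×10⁻³⁴)(2.998×10⁸)/(311×10⁻⁹) = 6.387×10⁻¹⁹ J.
Photons incident: 364 / 6.387×10⁻¹⁹ = 5.699×10²⁰, i.e. 5.699×10²⁰/6.022×10²³ = 9.464×10⁻⁴ mol.
Photons absorbed: 0.671 × 9.464×10⁻⁴ = 6.350×10⁻⁴ mol.
Φ = 1.068×10⁻⁴ mol / 6.350×10⁻⁴ mol photons = 0.168.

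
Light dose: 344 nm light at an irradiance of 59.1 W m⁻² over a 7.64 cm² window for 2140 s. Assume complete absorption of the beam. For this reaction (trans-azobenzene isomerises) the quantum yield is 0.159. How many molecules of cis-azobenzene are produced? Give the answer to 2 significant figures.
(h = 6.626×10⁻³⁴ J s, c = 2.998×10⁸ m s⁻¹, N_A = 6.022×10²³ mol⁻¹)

2.7×10¹⁹ molecules

Photon energy at 344 nm: hc/λ = (6.626×10⁻³⁴)(2.998×10⁸)/(344×10⁻⁹) = 5.775×10⁻¹⁹ J.
Energy delivered: (59.1 W m⁻²)(7.64×10⁻⁴ m²)(2140 s) = 96.63 J.
Photons incident: 96.63 / 5.775×10⁻¹⁹ = 1.673×10²⁰, i.e. 1.673×10²⁰/6.022×10²³ = 2.778×10⁻⁴ mol.
Product: Φ × n_abs = 0.159 × 2.778×10⁻⁴ = 4.417×10⁻⁵ mol.
As a count: 4.417×10⁻⁵ × 6.022×10²³ = 2.7×10¹⁹.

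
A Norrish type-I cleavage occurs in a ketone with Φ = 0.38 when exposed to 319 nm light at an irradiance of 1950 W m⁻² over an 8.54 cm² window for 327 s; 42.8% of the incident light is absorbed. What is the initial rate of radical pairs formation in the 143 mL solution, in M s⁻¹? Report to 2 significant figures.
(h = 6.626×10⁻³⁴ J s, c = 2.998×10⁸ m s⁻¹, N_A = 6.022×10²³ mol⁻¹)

5.1×10⁻⁶ M s⁻¹

Photon energy at 319 nm: hc/λ = (6.626×10⁻³⁴)(2.998×10⁸)/(319×10⁻⁹) = 6.227×10⁻¹⁹ J.
Energy delivered: (1950 W m⁻²)(8.54×10⁻⁴ m²)(327 s) = 544.6 J.
Photons incident: 544.6 / 6.227×10⁻¹⁹ = 8.746×10²⁰, i.e. 8.746×10²⁰/6.022×10²³ = 0.001452 mol.
Photons absorbed: 0.428 × 0.001452 = 6.215×10⁻⁴ mol.
Product formed: 0.38 × 6.215×10⁻⁴ = 2.362×10⁻⁴ mol.
Rate: 2.362×10⁻⁴ mol / (327 s × 0.143 L) = 5.1×10⁻⁶ M s⁻¹.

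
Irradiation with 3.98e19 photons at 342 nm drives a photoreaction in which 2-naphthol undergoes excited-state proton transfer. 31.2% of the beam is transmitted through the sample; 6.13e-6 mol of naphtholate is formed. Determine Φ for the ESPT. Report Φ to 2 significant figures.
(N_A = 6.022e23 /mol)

Moles of photons: 3.98e19 / 6.022e23 = 6.609e-5 mol.
Fraction absorbed: 1 − 31.2/100 = 0.6880.
Photons absorbed: 0.6880 × 6.609e-5 = 4.547e-5 mol.
Φ = 6.13e-6 mol / 4.547e-5 mol photons = 0.13.

Φ = 0.13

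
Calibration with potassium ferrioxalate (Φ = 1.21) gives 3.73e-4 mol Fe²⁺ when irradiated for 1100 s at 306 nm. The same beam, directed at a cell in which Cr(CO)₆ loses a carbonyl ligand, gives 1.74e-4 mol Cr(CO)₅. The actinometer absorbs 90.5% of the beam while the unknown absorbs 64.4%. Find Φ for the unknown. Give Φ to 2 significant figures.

Photons absorbed by the actinometer: 3.73e-4 / 1.21 = 3.083e-4 mol.
Incident flux: 3.083e-4 / 0.905 = 3.407e-4 einstein.
Absorbed by unknown: 0.644 × 3.407e-4 = 2.194e-4 mol.
Φ(unknown) = 1.74e-4 / 2.194e-4 = 0.79.

Φ = 0.79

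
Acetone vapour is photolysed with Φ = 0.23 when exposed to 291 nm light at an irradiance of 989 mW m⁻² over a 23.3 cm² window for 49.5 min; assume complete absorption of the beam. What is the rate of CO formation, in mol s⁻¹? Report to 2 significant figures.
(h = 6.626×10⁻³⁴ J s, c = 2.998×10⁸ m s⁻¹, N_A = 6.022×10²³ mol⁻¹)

1.3×10⁻⁹ mol s⁻¹

Photon energy at 291 nm: hc/λ = (6.626×10⁻³⁴)(2.998×10⁸)/(291×10⁻⁹) = 6.826×10⁻¹⁹ J.
Energy delivered: (989 mW m⁻²)(23.3×10⁻⁴ m²)(2970 s) = 6.844 J.
Photons incident: 6.844 / 6.826×10⁻¹⁹ = 1.003×10¹⁹, i.e. 1.003×10¹⁹/6.022×10²³ = 1.666×10⁻⁵ mol.
Product formed: 0.23 × 1.666×10⁻⁵ = 3.832×10⁻⁶ mol.
Rate: 3.832×10⁻⁶ / 2970 s = 1.3×10⁻⁹ mol s⁻¹.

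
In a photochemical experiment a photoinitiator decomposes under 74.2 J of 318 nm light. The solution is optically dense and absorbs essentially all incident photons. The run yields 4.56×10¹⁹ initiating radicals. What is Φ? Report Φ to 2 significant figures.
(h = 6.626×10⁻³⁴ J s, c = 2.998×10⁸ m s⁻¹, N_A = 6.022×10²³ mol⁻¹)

Φ = 0.38

Product: 4.56×10¹⁹ / 6.022×10²³ = 7.572×10⁻⁵ mol.
Photon energy at 318 nm: hc/λ = (6.626×10⁻³⁴)(2.998×10⁸)/(318×10⁻⁹) = 6.247×10⁻¹⁹ J.
Photons incident: 74.2 / 6.247×10⁻¹⁹ = 1.188×10²⁰, i.e. 1.188×10²⁰/6.022×10²³ = 1.973×10⁻⁴ mol.
Φ = 7.572×10⁻⁵ mol / 1.973×10⁻⁴ mol photons = 0.38.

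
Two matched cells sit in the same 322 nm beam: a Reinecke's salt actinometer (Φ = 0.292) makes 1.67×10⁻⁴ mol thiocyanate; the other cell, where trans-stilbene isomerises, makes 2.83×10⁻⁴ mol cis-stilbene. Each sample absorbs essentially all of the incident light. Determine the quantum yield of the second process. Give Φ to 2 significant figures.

Φ = 0.49

Photons absorbed by the actinometer: 1.67×10⁻⁴ / 0.292 = 5.719×10⁻⁴ mol.
Φ(unknown) = 2.83×10⁻⁴ / 5.719×10⁻⁴ = 0.49.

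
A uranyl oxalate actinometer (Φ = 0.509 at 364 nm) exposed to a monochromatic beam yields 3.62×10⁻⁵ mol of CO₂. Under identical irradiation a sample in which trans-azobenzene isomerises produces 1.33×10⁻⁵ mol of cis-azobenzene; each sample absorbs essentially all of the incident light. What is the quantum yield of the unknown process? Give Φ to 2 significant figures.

Photons absorbed by the actinometer: 3.62×10⁻⁵ / 0.509 = 7.112×10⁻⁵ mol.
Φ(unknown) = 1.33×10⁻⁵ / 7.112×10⁻⁵ = 0.19.

Φ = 0.19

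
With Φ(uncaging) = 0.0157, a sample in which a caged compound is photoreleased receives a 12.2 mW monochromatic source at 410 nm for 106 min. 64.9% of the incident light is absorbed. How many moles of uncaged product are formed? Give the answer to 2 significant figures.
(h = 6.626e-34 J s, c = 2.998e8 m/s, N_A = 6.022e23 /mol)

2.7e-6 mol

Photon energy at 410 nm: hc/λ = (6.626e-34)(2.998e8)/(410e-9) = 4.845e-19 J.
Energy delivered: (12.2 mW)(6360 s) = 77.59 J.
Photons incident: 77.59 / 4.845e-19 = 1.601e20, i.e. 1.601e20/6.022e23 = 2.659e-4 mol.
Photons absorbed: 0.649 × 2.659e-4 = 1.726e-4 mol.
Product: Φ × n_abs = 0.0157 × 1.726e-4 = 2.710e-6 mol.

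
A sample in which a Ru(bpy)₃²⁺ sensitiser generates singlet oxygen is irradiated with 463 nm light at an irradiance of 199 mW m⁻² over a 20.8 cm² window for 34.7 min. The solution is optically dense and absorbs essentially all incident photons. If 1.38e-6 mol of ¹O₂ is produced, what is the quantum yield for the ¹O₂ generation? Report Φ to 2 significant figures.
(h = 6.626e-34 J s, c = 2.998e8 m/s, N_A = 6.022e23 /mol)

Φ = 0.41

Photon energy at 463 nm: hc/λ = (6.626e-34)(2.998e8)/(463e-9) = 4.290e-19 J.
Energy delivered: (199 mW m⁻²)(20.8e-4 m²)(2082 s) = 0.8618 J.
Photons incident: 0.8618 / 4.290e-19 = 2.009e18, i.e. 2.009e18/6.022e23 = 3.336e-6 mol.
Φ = 1.38e-6 mol / 3.336e-6 mol photons = 0.41.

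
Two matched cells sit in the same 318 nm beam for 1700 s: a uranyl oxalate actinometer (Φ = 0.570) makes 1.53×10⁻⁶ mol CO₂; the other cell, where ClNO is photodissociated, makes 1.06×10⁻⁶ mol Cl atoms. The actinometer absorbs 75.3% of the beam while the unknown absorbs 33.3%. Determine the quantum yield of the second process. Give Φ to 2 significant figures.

Photons absorbed by the actinometer: 1.53×10⁻⁶ / 0.570 = 2.684×10⁻⁶ mol.
Incident flux: 2.684×10⁻⁶ / 0.753 = 3.564×10⁻⁶ einstein.
Absorbed by unknown: 0.333 × 3.564×10⁻⁶ = 1.187×10⁻⁶ mol.
Φ(unknown) = 1.06×10⁻⁶ / 1.187×10⁻⁶ = 0.89.

Φ = 0.89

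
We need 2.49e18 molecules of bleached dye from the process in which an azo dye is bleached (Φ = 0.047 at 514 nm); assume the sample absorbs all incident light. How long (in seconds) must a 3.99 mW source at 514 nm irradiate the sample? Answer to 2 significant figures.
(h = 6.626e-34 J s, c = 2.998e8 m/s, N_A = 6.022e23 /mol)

Product: 2.49e18 / 6.022e23 = 4.135e-6 mol.
Photons that must be absorbed: 4.135e-6 / 0.047 = 8.798e-5 mol.
Photon energy: hc/λ = 3.865e-19 J; per mole, 2.328e5 J mol⁻¹.
Energy required: 8.798e-5 × 2.328e5 = 20.48 J.
Time: 20.48 J / 0.00399 W = 5100 s.

t ≈ 5100 s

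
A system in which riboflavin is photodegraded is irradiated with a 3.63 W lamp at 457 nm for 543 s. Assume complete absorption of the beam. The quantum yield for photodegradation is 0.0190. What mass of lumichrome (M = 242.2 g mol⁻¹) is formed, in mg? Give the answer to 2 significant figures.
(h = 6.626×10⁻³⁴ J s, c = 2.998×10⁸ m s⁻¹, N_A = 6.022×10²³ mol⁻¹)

35 mg

Photon energy at 457 nm: hc/λ = (6.626×10⁻³⁴)(2.998×10⁸)/(457×10⁻⁹) = 4.347×10⁻¹⁹ J.
Energy delivered: (3.63 W)(543 s) = 1971 J.
Photons incident: 1971 / 4.347×10⁻¹⁹ = 4.534×10²¹, i.e. 4.534×10²¹/6.022×10²³ = 0.007529 mol.
Product: Φ × n_abs = 0.0190 × 0.007529 = 1.431×10⁻⁴ mol.
Mass: 1.431×10⁻⁴ × 242.2 = 0.03466 g = 35 mg.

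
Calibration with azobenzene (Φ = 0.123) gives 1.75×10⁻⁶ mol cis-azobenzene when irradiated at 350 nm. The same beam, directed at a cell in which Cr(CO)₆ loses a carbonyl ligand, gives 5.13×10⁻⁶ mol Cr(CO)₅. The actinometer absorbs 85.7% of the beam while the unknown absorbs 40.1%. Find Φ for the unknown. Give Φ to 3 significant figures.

Φ = 0.771

Photons absorbed by the actinometer: 1.75×10⁻⁶ / 0.123 = 1.423×10⁻⁵ mol.
Incident flux: 1.423×10⁻⁵ / 0.857 = 1.660×10⁻⁵ einstein.
Absorbed by unknown: 0.401 × 1.660×10⁻⁵ = 6.657×10⁻⁶ mol.
Φ(unknown) = 5.13×10⁻⁶ / 6.657×10⁻⁶ = 0.771.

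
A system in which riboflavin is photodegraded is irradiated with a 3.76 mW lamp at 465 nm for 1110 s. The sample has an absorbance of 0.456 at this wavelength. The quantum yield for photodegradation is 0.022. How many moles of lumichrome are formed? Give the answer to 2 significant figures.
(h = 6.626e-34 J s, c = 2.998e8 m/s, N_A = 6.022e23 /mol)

2.3e-7 mol

Photon energy at 465 nm: hc/λ = (6.626e-34)(2.998e8)/(465e-9) = 4.272e-19 J.
Energy delivered: (3.76 mW)(1110 s) = 4.174 J.
Photons incident: 4.174 / 4.272e-19 = 9.771e18, i.e. 9.771e18/6.022e23 = 1.623e-5 mol.
Fraction absorbed: 1 − 10^(−0.456) = 0.6501.
Photons absorbed: 0.6501 × 1.623e-5 = 1.055e-5 mol.
Product: Φ × n_abs = 0.022 × 1.055e-5 = 2.321e-7 mol.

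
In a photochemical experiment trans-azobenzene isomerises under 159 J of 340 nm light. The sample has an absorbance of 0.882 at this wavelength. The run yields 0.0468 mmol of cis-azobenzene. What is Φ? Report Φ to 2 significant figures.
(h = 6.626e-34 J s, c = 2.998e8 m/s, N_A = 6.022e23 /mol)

Φ = 0.12

Product: 0.0468 mmol = 4.68e-5 mol.
Photon energy at 340 nm: hc/λ = (6.626e-34)(2.998e8)/(340e-9) = 5.843e-19 J.
Photons incident: 159 / 5.843e-19 = 2.721e20, i.e. 2.721e20/6.022e23 = 4.518e-4 mol.
Fraction absorbed: 1 − 10^(−0.882) = 0.8688.
Photons absorbed: 0.8688 × 4.518e-4 = 3.925e-4 mol.
Φ = 4.68e-5 mol / 3.925e-4 mol photons = 0.12.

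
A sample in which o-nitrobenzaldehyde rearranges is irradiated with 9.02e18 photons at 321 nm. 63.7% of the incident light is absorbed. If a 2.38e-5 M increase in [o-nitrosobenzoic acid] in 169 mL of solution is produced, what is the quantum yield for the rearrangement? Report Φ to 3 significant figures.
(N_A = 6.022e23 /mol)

Φ = 0.422

Product: (2.38e-5 M)(0.169 L) = 4.022e-6 mol.
Moles of photons: 9.02e18 / 6.022e23 = 1.498e-5 mol.
Photons absorbed: 0.637 × 1.498e-5 = 9.542e-6 mol.
Φ = 4.022e-6 mol / 9.542e-6 mol photons = 0.422.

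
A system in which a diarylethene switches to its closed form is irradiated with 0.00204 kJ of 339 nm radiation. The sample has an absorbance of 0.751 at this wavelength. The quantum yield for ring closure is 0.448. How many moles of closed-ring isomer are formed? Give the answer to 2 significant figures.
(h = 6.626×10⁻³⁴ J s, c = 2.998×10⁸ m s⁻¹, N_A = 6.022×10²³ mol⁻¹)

2.1×10⁻⁶ mol

Photon energy at 339 nm: hc/λ = (6.626×10⁻³⁴)(2.998×10⁸)/(339×10⁻⁹) = 5.860×10⁻¹⁹ J.
Incident energy: 0.00204 kJ = 2.04 J.
Photons incident: 2.04 / 5.860×10⁻¹⁹ = 3.481×10¹⁸, i.e. 3.481×10¹⁸/6.022×10²³ = 5.780×10⁻⁶ mol.
Fraction absorbed: 1 − 10^(−0.751) = 0.8226.
Photons absorbed: 0.8226 × 5.780×10⁻⁶ = 4.755×10⁻⁶ mol.
Product: Φ × n_abs = 0.448 × 4.755×10⁻⁶ = 2.130×10⁻⁶ mol.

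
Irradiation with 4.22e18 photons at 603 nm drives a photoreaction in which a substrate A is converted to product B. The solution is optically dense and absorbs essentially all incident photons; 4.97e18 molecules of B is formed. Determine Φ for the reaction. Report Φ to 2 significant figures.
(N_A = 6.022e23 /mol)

Product: 4.97e18 / 6.022e23 = 8.253e-6 mol.
Moles of photons: 4.22e18 / 6.022e23 = 7.008e-6 mol.
Φ = 8.253e-6 mol / 7.008e-6 mol photons = 1.2.

Φ = 1.2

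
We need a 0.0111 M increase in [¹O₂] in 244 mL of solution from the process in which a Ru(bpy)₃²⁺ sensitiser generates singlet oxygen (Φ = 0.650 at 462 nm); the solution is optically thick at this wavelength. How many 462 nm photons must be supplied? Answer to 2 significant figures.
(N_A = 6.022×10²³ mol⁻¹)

Product: (0.0111 M)(0.244 L) = 0.002708 mol.
Photons that must be absorbed: 0.002708 / 0.650 = 0.004166 mol.
Photon count: 0.004166 × 6.022×10²³ = 2.5×10²¹.

2.5×10²¹ photons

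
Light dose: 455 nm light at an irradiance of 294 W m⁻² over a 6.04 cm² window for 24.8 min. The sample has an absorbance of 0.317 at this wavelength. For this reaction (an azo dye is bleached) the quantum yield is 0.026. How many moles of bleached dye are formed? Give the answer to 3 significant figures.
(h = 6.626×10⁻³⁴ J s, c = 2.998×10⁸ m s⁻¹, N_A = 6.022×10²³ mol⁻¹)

Photon energy at 455 nm: hc/λ = (6.626×10⁻³⁴)(2.998×10⁸)/(455×10⁻⁹) = 4.366×10⁻¹⁹ J.
Energy delivered: (294 W m⁻²)(6.04×10⁻⁴ m²)(1488 s) = 264.2 J.
Photons incident: 264.2 / 4.366×10⁻¹⁹ = 6.051×10²⁰, i.e. 6.051×10²⁰/6.022×10²³ = 0.001005 mol.
Fraction absorbed: 1 − 10^(−0.317) = 0.5181.
Photons absorbed: 0.5181 × 0.001005 = 5.207×10⁻⁴ mol.
Product: Φ × n_abs = 0.026 × 5.207×10⁻⁴ = 1.354×10⁻⁵ mol.

1.35×10⁻⁵ mol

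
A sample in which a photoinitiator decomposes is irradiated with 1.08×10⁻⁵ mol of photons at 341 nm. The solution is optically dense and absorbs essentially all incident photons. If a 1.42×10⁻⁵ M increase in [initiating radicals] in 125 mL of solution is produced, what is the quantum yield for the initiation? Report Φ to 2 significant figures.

Product: (1.42×10⁻⁵ M)(0.125 L) = 1.775×10⁻⁶ mol.
Φ = 1.775×10⁻⁶ mol / 1.08×10⁻⁵ mol photons = 0.16.

Φ = 0.16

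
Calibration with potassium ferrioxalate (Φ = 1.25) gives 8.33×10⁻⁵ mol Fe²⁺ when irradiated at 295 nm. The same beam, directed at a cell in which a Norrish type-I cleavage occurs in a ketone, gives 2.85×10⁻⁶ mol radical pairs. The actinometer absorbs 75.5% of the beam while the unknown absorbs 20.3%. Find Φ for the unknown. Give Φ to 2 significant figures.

Photons absorbed by the actinometer: 8.33×10⁻⁵ / 1.25 = 6.664×10⁻⁵ mol.
Incident flux: 6.664×10⁻⁵ / 0.755 = 8.826×10⁻⁵ einstein.
Absorbed by unknown: 0.203 × 8.826×10⁻⁵ = 1.792×10⁻⁵ mol.
Φ(unknown) = 2.85×10⁻⁶ / 1.792×10⁻⁵ = 0.16.

Φ = 0.16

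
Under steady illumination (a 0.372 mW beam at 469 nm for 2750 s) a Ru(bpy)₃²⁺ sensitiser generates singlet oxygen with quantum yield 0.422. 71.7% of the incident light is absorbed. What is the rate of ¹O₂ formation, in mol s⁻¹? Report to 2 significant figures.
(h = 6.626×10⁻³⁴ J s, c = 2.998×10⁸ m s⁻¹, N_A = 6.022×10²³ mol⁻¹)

4.4×10⁻¹⁰ mol s⁻¹

Photon energy at 469 nm: hc/λ = (6.626×10⁻³⁴)(2.998×10⁸)/(469×10⁻⁹) = 4.236×10⁻¹⁹ J.
Energy delivered: (0.372 mW)(2750 s) = 1.023 J.
Photons incident: 1.023 / 4.236×10⁻¹⁹ = 2.415×10¹⁸, i.e. 2.415×10¹⁸/6.022×10²³ = 4.010×10⁻⁶ mol.
Photons absorbed: 0.717 × 4.010×10⁻⁶ = 2.875×10⁻⁶ mol.
Product formed: 0.422 × 2.875×10⁻⁶ = 1.213×10⁻⁶ mol.
Rate: 1.213×10⁻⁶ / 2750 s = 4.4×10⁻¹⁰ mol s⁻¹.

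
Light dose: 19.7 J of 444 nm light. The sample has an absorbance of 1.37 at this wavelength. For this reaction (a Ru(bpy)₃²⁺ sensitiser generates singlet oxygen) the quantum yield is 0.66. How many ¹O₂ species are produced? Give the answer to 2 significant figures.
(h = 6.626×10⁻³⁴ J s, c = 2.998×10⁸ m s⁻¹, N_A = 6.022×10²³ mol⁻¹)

Photon energy at 444 nm: hc/λ = (6.626×10⁻³⁴)(2.998×10⁸)/(444×10⁻⁹) = 4.474×10⁻¹⁹ J.
Photons incident: 19.7 / 4.474×10⁻¹⁹ = 4.403×10¹⁹, i.e. 4.403×10¹⁹/6.022×10²³ = 7.312×10⁻⁵ mol.
Fraction absorbed: 1 − 10^(−1.37) = 0.9573.
Photons absorbed: 0.9573 × 7.312×10⁻⁵ = 7.000×10⁻⁵ mol.
Product: Φ × n_abs = 0.66 × 7.000×10⁻⁵ = 4.620×10⁻⁵ mol.
As a count: 4.620×10⁻⁵ × 6.022×10²³ = 2.8×10¹⁹.

2.8×10¹⁹ species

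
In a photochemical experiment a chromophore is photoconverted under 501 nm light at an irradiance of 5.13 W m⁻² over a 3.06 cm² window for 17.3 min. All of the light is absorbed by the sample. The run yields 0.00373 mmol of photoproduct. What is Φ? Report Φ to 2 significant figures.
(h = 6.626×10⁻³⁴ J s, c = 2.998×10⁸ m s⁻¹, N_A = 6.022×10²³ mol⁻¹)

Product: 0.00373 mmol = 3.73×10⁻⁶ mol.
Photon energy at 501 nm: hc/λ = (6.626×10⁻³⁴)(2.998×10⁸)/(501×10⁻⁹) = 3.965×10⁻¹⁹ J.
Energy delivered: (5.13 W m⁻²)(3.06×10⁻⁴ m²)(1038 s) = 1.629 J.
Photons incident: 1.629 / 3.965×10⁻¹⁹ = 4.108×10¹⁸, i.e. 4.108×10¹⁸/6.022×10²³ = 6.822×10⁻⁶ mol.
Φ = 3.73×10⁻⁶ mol / 6.822×10⁻⁶ mol photons = 0.55.

Φ = 0.55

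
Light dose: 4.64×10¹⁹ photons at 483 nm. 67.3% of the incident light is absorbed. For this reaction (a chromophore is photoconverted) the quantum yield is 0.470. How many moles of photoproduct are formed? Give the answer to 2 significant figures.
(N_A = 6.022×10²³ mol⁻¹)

2.4×10⁻⁵ mol

Moles of photons: 4.64×10¹⁹ / 6.022×10²³ = 7.705×10⁻⁵ mol.
Photons absorbed: 0.673 × 7.705×10⁻⁵ = 5.185×10⁻⁵ mol.
Product: Φ × n_abs = 0.470 × 5.185×10⁻⁵ = 2.437×10⁻⁵ mol.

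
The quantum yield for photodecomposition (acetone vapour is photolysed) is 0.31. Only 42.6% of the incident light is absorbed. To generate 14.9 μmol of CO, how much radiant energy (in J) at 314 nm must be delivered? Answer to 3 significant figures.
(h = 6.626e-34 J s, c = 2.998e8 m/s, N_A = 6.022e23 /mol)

43.0 J

Product: 14.9 μmol = 1.49e-5 mol.
Photons that must be absorbed: 1.49e-5 / 0.31 = 4.806e-5 mol.
Incident photons needed: 4.806e-5 / 0.426 = 1.128e-4 mol.
Photon energy: hc/λ = 6.326e-19 J; per mole, 3.810e5 J mol⁻¹.
Energy required: 1.128e-4 × 3.810e5 = 43.0 J.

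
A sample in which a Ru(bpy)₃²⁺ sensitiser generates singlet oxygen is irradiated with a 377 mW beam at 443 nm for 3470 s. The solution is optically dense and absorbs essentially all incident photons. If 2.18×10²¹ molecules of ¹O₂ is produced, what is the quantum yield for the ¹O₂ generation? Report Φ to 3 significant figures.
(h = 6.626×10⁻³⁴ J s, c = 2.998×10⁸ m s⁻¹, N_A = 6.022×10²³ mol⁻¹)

Φ = 0.747

Product: 2.18×10²¹ / 6.022×10²³ = 0.003620 mol.
Photon energy at 443 nm: hc/λ = (6.626×10⁻³⁴)(2.998×10⁸)/(443×10⁻⁹) = 4.484×10⁻¹⁹ J.
Energy delivered: (377 mW)(3470 s) = 1308 J.
Photons incident: 1308 / 4.484×10⁻¹⁹ = 2.917×10²¹, i.e. 2.917×10²¹/6.022×10²³ = 0.004844 mol.
Φ = 0.003620 mol / 0.004844 mol photons = 0.747.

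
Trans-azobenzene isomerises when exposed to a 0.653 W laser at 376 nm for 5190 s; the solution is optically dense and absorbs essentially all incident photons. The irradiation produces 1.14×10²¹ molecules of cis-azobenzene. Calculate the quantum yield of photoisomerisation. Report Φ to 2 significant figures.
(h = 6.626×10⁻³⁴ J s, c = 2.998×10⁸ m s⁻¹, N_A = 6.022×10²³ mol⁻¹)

Product: 1.14×10²¹ / 6.022×10²³ = 0.001893 mol.
Photon energy at 376 nm: hc/λ = (6.626×10⁻³⁴)(2.998×10⁸)/(376×10⁻⁹) = 5.283×10⁻¹⁹ J.
Energy delivered: (0.653 W)(5190 s) = 3389 J.
Photons incident: 3389 / 5.283×10⁻¹⁹ = 6.415×10²¹, i.e. 6.415×10²¹/6.022×10²³ = 0.01065 mol.
Φ = 0.001893 mol / 0.01065 mol photons = 0.18.

Φ = 0.18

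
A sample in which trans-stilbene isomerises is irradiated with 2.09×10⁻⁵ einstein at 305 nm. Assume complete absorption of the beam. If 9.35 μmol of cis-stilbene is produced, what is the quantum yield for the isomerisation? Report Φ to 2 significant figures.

Product: 9.35 μmol = 9.35×10⁻⁶ mol.
Φ = 9.35×10⁻⁶ mol / 2.09×10⁻⁵ mol photons = 0.45.

Φ = 0.45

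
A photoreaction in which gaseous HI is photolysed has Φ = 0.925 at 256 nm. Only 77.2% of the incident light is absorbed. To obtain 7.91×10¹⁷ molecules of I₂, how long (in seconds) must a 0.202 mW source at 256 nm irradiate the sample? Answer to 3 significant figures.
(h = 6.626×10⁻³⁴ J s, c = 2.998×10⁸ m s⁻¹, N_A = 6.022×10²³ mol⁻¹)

Product: 7.91×10¹⁷ / 6.022×10²³ = 1.314×10⁻⁶ mol.
Photons that must be absorbed: 1.314×10⁻⁶ / 0.925 = 1.421×10⁻⁶ mol.
Incident photons needed: 1.421×10⁻⁶ / 0.772 = 1.841×10⁻⁶ mol.
Photon energy: hc/λ = 7.760×10⁻¹⁹ J; per mole, 4.673×10⁵ J mol⁻¹.
Energy required: 1.841×10⁻⁶ × 4.673×10⁵ = 0.8603 J.
Time: 0.8603 J / 0.000202 W = 4260 s.

t ≈ 4260 s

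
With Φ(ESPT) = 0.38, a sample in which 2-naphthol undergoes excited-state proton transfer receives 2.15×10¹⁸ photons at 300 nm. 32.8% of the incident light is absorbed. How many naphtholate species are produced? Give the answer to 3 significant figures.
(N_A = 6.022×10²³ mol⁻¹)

Moles of photons: 2.15×10¹⁸ / 6.022×10²³ = 3.570×10⁻⁶ mol.
Photons absorbed: 0.328 × 3.570×10⁻⁶ = 1.171×10⁻⁶ mol.
Product: Φ × n_abs = 0.38 × 1.171×10⁻⁶ = 4.450×10⁻⁷ mol.
As a count: 4.450×10⁻⁷ × 6.022×10²³ = 2.68×10¹⁷.

2.68×10¹⁷ species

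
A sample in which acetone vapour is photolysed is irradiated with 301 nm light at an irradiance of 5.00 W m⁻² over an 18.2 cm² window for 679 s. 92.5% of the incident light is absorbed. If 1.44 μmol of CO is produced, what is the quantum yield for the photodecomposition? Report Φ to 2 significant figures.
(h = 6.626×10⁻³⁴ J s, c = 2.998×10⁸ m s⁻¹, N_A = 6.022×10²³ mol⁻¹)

Product: 1.44 μmol = 1.44×10⁻⁶ mol.
Photon energy at 301 nm: hc/λ = (6.626×10⁻³⁴)(2.998×10⁸)/(301×10⁻⁹) = 6.600×10⁻¹⁹ J.
Energy delivered: (5.00 W m⁻²)(18.2×10⁻⁴ m²)(679 s) = 6.179 J.
Photons incident: 6.179 / 6.600×10⁻¹⁹ = 9.362×10¹⁸, i.e. 9.362×10¹⁸/6.022×10²³ = 1.555×10⁻⁵ mol.
Photons absorbed: 0.925 × 1.555×10⁻⁵ = 1.438×10⁻⁵ mol.
Φ = 1.44×10⁻⁶ mol / 1.438×10⁻⁵ mol photons = 0.10.

Φ = 0.10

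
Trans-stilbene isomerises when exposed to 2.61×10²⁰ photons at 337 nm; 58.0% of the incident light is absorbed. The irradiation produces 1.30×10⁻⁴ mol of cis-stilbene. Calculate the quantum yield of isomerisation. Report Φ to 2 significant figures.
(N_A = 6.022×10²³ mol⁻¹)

Φ = 0.52

Moles of photons: 2.61×10²⁰ / 6.022×10²³ = 4.334×10⁻⁴ mol.
Photons absorbed: 0.580 × 4.334×10⁻⁴ = 2.514×10⁻⁴ mol.
Φ = 1.30×10⁻⁴ mol / 2.514×10⁻⁴ mol photons = 0.52.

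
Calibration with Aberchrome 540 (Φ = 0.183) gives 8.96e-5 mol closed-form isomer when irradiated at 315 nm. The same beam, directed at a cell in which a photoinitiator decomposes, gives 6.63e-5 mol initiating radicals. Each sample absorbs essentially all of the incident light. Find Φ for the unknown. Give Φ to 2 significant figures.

Photons absorbed by the actinometer: 8.96e-5 / 0.183 = 4.896e-4 mol.
Φ(unknown) = 6.63e-5 / 4.896e-4 = 0.14.

Φ = 0.14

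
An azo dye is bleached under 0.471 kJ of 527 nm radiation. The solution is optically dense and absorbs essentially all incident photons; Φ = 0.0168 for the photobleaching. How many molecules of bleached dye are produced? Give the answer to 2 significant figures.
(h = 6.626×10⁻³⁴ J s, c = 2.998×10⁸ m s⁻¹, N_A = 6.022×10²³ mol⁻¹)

Photon energy at 527 nm: hc/λ = (6.626×10⁻³⁴)(2.998×10⁸)/(527×10⁻⁹) = 3.769×10⁻¹⁹ J.
Incident energy: 0.471 kJ = 471 J.
Photons incident: 471 / 3.769×10⁻¹⁹ = 1.250×10²¹, i.e. 1.250×10²¹/6.022×10²³ = 0.002076 mol.
Product: Φ × n_abs = 0.0168 × 0.002076 = 3.488×10⁻⁵ mol.
As a count: 3.488×10⁻⁵ × 6.022×10²³ = 2.1×10¹⁹.

2.1×10¹⁹ molecules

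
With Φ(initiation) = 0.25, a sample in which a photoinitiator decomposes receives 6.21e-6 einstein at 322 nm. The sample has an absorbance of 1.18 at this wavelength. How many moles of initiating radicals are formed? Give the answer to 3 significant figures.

Fraction absorbed: 1 − 10^(−1.18) = 0.9339.
Photons absorbed: 0.9339 × 6.21e-6 = 5.800e-6 mol.
Product: Φ × n_abs = 0.25 × 5.800e-6 = 1.450e-6 mol.

1.45e-6 mol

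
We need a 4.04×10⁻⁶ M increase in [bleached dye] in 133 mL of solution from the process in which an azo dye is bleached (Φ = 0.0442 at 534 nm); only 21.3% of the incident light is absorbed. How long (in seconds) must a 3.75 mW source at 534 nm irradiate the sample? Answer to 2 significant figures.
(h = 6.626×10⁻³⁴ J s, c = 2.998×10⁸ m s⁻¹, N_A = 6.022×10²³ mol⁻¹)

t ≈ 3400 s

Product: (4.04×10⁻⁶ M)(0.133 L) = 5.373×10⁻⁷ mol.
Photons that must be absorbed: 5.373×10⁻⁷ / 0.0442 = 1.216×10⁻⁵ mol.
Incident photons needed: 1.216×10⁻⁵ / 0.213 = 5.709×10⁻⁵ mol.
Photon energy: hc/λ = 3.720×10⁻¹⁹ J; per mole, 2.240×10⁵ J mol⁻¹.
Energy required: 5.709×10⁻⁵ × 2.240×10⁵ = 12.79 J.
Time: 12.79 J / 0.00375 W = 3400 s.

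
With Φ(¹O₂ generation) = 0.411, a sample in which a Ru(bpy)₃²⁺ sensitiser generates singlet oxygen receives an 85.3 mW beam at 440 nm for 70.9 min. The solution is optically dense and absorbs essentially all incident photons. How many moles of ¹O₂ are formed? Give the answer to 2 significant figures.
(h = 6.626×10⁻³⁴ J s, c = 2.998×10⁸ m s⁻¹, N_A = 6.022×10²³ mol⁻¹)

Photon energy at 440 nm: hc/λ = (6.626×10⁻³⁴)(2.998×10⁸)/(440×10⁻⁹) = 4.515×10⁻¹⁹ J.
Energy delivered: (85.3 mW)(4254 s) = 362.9 J.
Photons incident: 362.9 / 4.515×10⁻¹⁹ = 8.038×10²⁰, i.e. 8.038×10²⁰/6.022×10²³ = 0.001335 mol.
Product: Φ × n_abs = 0.411 × 0.001335 = 5.487×10⁻⁴ mol.

5.5×10⁻⁴ mol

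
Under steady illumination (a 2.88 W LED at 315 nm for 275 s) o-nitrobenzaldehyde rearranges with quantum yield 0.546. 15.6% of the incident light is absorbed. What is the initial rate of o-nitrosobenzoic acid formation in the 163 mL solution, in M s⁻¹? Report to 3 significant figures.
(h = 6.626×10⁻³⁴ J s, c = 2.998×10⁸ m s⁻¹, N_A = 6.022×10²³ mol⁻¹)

Photon energy at 315 nm: hc/λ = (6.626×10⁻³⁴)(2.998×10⁸)/(315×10⁻⁹) = 6.306×10⁻¹⁹ J.
Energy delivered: (2.88 W)(275 s) = 792.0 J.
Photons incident: 792.0 / 6.306×10⁻¹⁹ = 1.256×10²¹, i.e. 1.256×10²¹/6.022×10²³ = 0.002086 mol.
Photons absorbed: 0.156 × 0.002086 = 3.254×10⁻⁴ mol.
Product formed: 0.546 × 3.254×10⁻⁴ = 1.777×10⁻⁴ mol.
Rate: 1.777×10⁻⁴ mol / (275 s × 0.163 L) = 3.96×10⁻⁶ M s⁻¹.

3.96×10⁻⁶ M s⁻¹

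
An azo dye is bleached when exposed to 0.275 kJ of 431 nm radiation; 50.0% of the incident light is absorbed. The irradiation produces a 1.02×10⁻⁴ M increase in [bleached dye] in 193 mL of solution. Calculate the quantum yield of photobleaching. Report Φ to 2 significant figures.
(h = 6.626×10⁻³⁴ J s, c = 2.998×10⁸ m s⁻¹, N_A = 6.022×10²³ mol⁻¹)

Φ = 0.040

Product: (1.02×10⁻⁴ M)(0.193 L) = 1.969×10⁻⁵ mol.
Photon energy at 431 nm: hc/λ = (6.626×10⁻³⁴)(2.998×10⁸)/(431×10⁻⁹) = 4.609×10⁻¹⁹ J.
Incident energy: 0.275 kJ = 275 J.
Photons incident: 275 / 4.609×10⁻¹⁹ = 5.967×10²⁰, i.e. 5.967×10²⁰/6.022×10²³ = 9.909×10⁻⁴ mol.
Photons absorbed: 0.500 × 9.909×10⁻⁴ = 4.955×10⁻⁴ mol.
Φ = 1.969×10⁻⁵ mol / 4.955×10⁻⁴ mol photons = 0.040.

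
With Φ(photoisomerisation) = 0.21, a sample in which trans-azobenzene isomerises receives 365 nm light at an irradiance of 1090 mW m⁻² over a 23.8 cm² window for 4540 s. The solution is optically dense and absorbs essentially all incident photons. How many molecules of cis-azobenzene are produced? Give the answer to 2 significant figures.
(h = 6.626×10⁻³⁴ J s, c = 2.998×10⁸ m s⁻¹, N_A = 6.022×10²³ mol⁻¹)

4.5×10¹⁸ molecules

Photon energy at 365 nm: hc/λ = (6.626×10⁻³⁴)(2.998×10⁸)/(365×10⁻⁹) = 5.442×10⁻¹⁹ J.
Energy delivered: (1090 mW m⁻²)(23.8×10⁻⁴ m²)(4540 s) = 11.78 J.
Photons incident: 11.78 / 5.442×10⁻¹⁹ = 2.165×10¹⁹, i.e. 2.165×10¹⁹/6.022×10²³ = 3.595×10⁻⁵ mol.
Product: Φ × n_abs = 0.21 × 3.595×10⁻⁵ = 7.549×10⁻⁶ mol.
As a count: 7.549×10⁻⁶ × 6.022×10²³ = 4.5×10¹⁸.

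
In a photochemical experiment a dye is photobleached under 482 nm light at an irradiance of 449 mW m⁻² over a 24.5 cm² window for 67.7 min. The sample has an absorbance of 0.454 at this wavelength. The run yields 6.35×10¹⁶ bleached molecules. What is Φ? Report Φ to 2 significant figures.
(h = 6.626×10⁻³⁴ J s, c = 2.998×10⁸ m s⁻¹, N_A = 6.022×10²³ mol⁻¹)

Product: 6.35×10¹⁶ / 6.022×10²³ = 1.054×10⁻⁷ mol.
Photon energy at 482 nm: hc/λ = (6.626×10⁻³⁴)(2.998×10⁸)/(482×10⁻⁹) = 4.121×10⁻¹⁹ J.
Energy delivered: (449 mW m⁻²)(24.5×10⁻⁴ m²)(4062 s) = 4.468 J.
Photons incident: 4.468 / 4.121×10⁻¹⁹ = 1.084×10¹⁹, i.e. 1.084×10¹⁹/6.022×10²³ = 1.800×10⁻⁵ mol.
Fraction absorbed: 1 − 10^(−0.454) = 0.6484.
Photons absorbed: 0.6484 × 1.800×10⁻⁵ = 1.167×10⁻⁵ mol.
Φ = 1.054×10⁻⁷ mol / 1.167×10⁻⁵ mol photons = 0.0090.

Φ = 0.0090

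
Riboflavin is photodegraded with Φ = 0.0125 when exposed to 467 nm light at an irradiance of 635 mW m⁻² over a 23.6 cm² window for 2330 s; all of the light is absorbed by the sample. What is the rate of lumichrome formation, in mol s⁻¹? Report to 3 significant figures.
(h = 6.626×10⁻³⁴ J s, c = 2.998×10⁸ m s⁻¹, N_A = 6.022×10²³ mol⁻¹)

7.31×10⁻¹¹ mol s⁻¹

Photon energy at 467 nm: hc/λ = (6.626×10⁻³⁴)(2.998×10⁸)/(467×10⁻⁹) = 4.254×10⁻¹⁹ J.
Energy delivered: (635 mW m⁻²)(23.6×10⁻⁴ m²)(2330 s) = 3.492 J.
Photons incident: 3.492 / 4.254×10⁻¹⁹ = 8.209×10¹⁸, i.e. 8.209×10¹⁸/6.022×10²³ = 1.363×10⁻⁵ mol.
Product formed: 0.0125 × 1.363×10⁻⁵ = 1.704×10⁻⁷ mol.
Rate: 1.704×10⁻⁷ / 2330 s = 7.31×10⁻¹¹ mol s⁻¹.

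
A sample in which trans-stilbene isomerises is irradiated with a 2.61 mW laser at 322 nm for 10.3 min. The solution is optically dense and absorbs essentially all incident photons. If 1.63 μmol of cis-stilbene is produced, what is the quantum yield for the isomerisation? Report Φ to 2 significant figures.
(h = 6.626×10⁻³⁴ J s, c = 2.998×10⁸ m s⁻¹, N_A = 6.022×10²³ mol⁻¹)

Φ = 0.38

Product: 1.63 μmol = 1.63×10⁻⁶ mol.
Photon energy at 322 nm: hc/λ = (6.626×10⁻³⁴)(2.998×10⁸)/(322×10⁻⁹) = 6.169×10⁻¹⁹ J.
Energy delivered: (2.61 mW)(618 s) = 1.613 J.
Photons incident: 1.613 / 6.169×10⁻¹⁹ = 2.615×10¹⁸, i.e. 2.615×10¹⁸/6.022×10²³ = 4.342×10⁻⁶ mol.
Φ = 1.63×10⁻⁶ mol / 4.342×10⁻⁶ mol photons = 0.38.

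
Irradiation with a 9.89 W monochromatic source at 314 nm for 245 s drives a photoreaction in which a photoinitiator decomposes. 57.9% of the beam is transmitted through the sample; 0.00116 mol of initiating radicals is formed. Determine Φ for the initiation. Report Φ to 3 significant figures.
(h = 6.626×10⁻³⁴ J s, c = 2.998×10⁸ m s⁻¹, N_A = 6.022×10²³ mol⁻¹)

Φ = 0.433

Photon energy at 314 nm: hc/λ = (6.626×10⁻³⁴)(2.998×10⁸)/(314×10⁻⁹) = 6.326×10⁻¹⁹ J.
Energy delivered: (9.89 W)(245 s) = 2423 J.
Photons incident: 2423 / 6.326×10⁻¹⁹ = 3.830×10²¹, i.e. 3.830×10²¹/6.022×10²³ = 0.006360 mol.
Fraction absorbed: 1 − 57.9/100 = 0.4210.
Photons absorbed: 0.4210 × 0.006360 = 0.002678 mol.
Φ = 0.00116 mol / 0.002678 mol photons = 0.433.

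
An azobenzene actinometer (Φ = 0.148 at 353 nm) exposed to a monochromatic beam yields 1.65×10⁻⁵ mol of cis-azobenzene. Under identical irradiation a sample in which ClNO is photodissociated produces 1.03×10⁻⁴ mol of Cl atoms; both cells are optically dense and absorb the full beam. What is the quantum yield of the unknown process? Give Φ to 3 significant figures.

Photons absorbed by the actinometer: 1.65×10⁻⁵ / 0.148 = 1.115×10⁻⁴ mol.
Φ(unknown) = 1.03×10⁻⁴ / 1.115×10⁻⁴ = 0.924.

Φ = 0.924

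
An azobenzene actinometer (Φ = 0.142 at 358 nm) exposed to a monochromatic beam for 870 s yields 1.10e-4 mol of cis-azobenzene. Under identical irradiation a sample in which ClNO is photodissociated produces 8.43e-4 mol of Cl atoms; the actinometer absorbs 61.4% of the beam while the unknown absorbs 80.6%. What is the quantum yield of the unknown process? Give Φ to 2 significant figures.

Photons absorbed by the actinometer: 1.10e-4 / 0.142 = 7.746e-4 mol.
Incident flux: 7.746e-4 / 0.614 = 0.001262 einstein.
Absorbed by unknown: 0.806 × 0.001262 = 0.001017 mol.
Φ(unknown) = 8.43e-4 / 0.001017 = 0.83.

Φ = 0.83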